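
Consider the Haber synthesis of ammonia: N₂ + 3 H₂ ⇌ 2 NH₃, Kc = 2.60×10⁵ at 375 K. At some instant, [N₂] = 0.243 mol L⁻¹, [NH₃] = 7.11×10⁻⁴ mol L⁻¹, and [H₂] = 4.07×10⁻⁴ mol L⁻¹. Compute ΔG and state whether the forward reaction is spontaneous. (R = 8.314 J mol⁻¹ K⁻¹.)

ΔG = -6.64 kJ/mol; the forward reaction is spontaneous

Qc = [NH₃]² / ([N₂]·[H₂]³) = (7.11×10⁻⁴)² / ((0.243)·(4.07×10⁻⁴)³) = 30900
ΔG = RT ln(Qc/Kc) = (8.314 J mol⁻¹ K⁻¹)(375 K) × ln(30900/2.60×10⁵)
   = (3.118 kJ/mol)(-2.130) = -6.64 kJ/mol
ΔG < 0, so the forward reaction is spontaneous (proceeds forward).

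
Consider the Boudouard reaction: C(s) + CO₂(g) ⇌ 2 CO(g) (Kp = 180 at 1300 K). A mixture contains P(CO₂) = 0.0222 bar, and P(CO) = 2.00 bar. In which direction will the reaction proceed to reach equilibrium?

(C is a pure solid — omitted from Qp.)
Qp = P(CO)² / P(CO₂) = (2.00)² / (0.0222) = 180
Qp = 180 = Kp, so the system is already at equilibrium.

at equilibrium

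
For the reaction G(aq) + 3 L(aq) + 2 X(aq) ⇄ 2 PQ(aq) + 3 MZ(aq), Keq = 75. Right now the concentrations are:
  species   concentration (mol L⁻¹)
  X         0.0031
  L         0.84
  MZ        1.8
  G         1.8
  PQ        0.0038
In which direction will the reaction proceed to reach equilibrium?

toward products

Q = [PQ]²·[MZ]³ / ([G]·[L]³·[X]²) = (0.0038)²·(1.8)³ / ((1.8)·(0.84)³·(0.0031)²) = 8.2
Q = 8.2 < Keq = 75, so the forward reaction proceeds.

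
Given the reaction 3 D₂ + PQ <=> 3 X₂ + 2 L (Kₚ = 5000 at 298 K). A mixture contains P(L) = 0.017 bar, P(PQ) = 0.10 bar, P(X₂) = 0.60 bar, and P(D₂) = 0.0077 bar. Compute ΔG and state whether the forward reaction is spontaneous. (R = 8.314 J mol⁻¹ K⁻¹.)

ΔG = -3.21 kJ/mol; the forward reaction is spontaneous

Qₚ = P(X₂)³·P(L)² / (P(D₂)³·P(PQ)) = (0.60)³·(0.017)² / ((0.0077)³·(0.10)) = 1370
ΔG = RT ln(Qₚ/Kₚ) = (8.314 J mol⁻¹ K⁻¹)(298 K) × ln(1370/5000)
   = (2.478 kJ/mol)(-1.295) = -3.21 kJ/mol
ΔG < 0, so the forward reaction is spontaneous (proceeds forward).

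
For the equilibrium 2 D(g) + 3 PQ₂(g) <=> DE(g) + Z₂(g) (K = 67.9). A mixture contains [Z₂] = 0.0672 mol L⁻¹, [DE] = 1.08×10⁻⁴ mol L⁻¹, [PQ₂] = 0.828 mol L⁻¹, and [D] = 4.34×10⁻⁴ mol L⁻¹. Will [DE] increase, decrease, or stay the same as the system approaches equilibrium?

Q = [DE]·[Z₂] / ([D]²·[PQ₂]³) = (1.08×10⁻⁴)·(0.0672) / ((4.34×10⁻⁴)²·(0.828)³) = 67.9
Q = 67.9 = K; the system is at equilibrium.

stay the same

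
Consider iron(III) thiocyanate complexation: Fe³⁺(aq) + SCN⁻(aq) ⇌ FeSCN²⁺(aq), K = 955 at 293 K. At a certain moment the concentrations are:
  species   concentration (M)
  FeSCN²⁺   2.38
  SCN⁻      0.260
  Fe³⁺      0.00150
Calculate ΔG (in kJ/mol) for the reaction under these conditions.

Q = [FeSCN²⁺] / ([Fe³⁺]·[SCN⁻]) = (2.38) / ((0.00150)·(0.260)) = 6100
ΔG = RT ln(Q/K) = (8.314 J mol⁻¹ K⁻¹)(293 K) × ln(6100/955)
   = (2.436 kJ/mol)(1.854) = 4.52 kJ/mol
ΔG > 0, so the forward reaction is non-spontaneous (proceeds in reverse).

ΔG = 4.52 kJ/mol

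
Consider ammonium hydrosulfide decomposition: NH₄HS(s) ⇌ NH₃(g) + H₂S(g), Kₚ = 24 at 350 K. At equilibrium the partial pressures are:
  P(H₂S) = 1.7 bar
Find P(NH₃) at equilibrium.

(NH₄HS is a pure solid — omitted from Kₚ.)
At equilibrium, Kₚ = P(NH₃)·P(H₂S) = 24.
(P(NH₃))·(1.7) = 24
P(NH₃) = 14.1 = 14 bar

P(NH₃) = 14 bar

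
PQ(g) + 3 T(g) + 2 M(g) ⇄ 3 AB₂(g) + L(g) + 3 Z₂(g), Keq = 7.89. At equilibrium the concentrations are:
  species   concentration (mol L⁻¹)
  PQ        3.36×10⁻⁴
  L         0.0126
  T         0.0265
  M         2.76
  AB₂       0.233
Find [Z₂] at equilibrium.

[Z₂] = 0.133 mol L⁻¹

At equilibrium, Keq = [AB₂]³·[L]·[Z₂]³ / ([PQ]·[T]³·[M]²) = 7.89.
(0.233)³·(0.0126)·([Z₂])³ / ((3.36×10⁻⁴)·(0.0265)³·(2.76)²) = 7.89
[Z₂]³ = 0.00236 ⇒ [Z₂] = 0.133 mol L⁻¹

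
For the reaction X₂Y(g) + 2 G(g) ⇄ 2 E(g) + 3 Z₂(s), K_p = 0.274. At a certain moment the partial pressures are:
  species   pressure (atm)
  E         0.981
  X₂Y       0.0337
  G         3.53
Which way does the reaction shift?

toward reactants

(Z₂ is a pure solid — omitted from Q_p.)
Q_p = P(E)² / (P(X₂Y)·P(G)²) = (0.981)² / ((0.0337)·(3.53)²) = 2.29
Q_p = 2.29 > K_p = 0.274, so the reverse reaction proceeds.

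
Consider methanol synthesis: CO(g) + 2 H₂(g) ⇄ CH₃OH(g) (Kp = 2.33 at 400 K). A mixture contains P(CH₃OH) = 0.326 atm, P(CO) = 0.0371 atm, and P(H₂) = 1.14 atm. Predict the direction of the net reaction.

in the reverse direction

Qp = P(CH₃OH) / (P(CO)·P(H₂)²) = (0.326) / ((0.0371)·(1.14)²) = 6.76
Qp = 6.76 > Kp = 2.33, so the reverse reaction proceeds.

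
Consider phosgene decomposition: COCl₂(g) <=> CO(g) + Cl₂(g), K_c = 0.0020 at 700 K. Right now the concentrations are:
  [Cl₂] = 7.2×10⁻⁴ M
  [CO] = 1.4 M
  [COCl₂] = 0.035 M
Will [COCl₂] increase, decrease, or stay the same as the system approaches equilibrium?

Q_c = [CO]·[Cl₂] / [COCl₂] = (1.4)·(7.2×10⁻⁴) / (0.035) = 0.029
Q_c = 0.029 > K_c = 0.0020: net reverse reaction.
COCl₂ is a reactant, so it increases.

increase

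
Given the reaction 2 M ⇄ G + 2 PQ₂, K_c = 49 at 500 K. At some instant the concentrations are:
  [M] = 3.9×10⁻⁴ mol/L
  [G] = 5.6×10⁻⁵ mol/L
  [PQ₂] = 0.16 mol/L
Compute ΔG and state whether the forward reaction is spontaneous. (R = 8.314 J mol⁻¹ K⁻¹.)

Q_c = [G]·[PQ₂]² / [M]² = (5.6×10⁻⁵)·(0.16)² / (3.9×10⁻⁴)² = 9.43
ΔG = RT ln(Q_c/K_c) = (8.314 J mol⁻¹ K⁻¹)(500 K) × ln(9.43/49)
   = (4.157 kJ/mol)(-1.648) = -6.85 kJ/mol
ΔG < 0, so the forward reaction is spontaneous (proceeds forward).

ΔG = -6.85 kJ/mol; the forward reaction is spontaneous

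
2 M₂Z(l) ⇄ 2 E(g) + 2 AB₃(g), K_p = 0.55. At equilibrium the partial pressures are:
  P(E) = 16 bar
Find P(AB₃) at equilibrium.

(M₂Z is a pure liquid — omitted from K_p.)
At equilibrium, K_p = P(E)²·P(AB₃)² = 0.55.
(16)²·(P(AB₃))² = 0.55
P(AB₃)² = 0.00215 ⇒ P(AB₃) = 0.046 bar

P(AB₃) = 0.046 bar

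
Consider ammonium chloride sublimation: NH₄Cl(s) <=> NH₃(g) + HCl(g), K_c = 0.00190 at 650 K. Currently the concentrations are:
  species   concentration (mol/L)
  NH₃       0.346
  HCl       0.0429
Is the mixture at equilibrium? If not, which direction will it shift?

no; Q > K, reaction proceeds in reverse

(NH₄Cl is a pure solid — omitted from Q_c.)
Q_c = [NH₃]·[HCl] = (0.346)·(0.0429) = 0.0148
Q_c = 0.0148 > K_c = 0.00190: net reverse reaction.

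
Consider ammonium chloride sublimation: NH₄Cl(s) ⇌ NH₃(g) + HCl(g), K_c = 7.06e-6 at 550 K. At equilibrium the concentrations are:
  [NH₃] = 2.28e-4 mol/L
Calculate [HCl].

(NH₄Cl is a pure solid — omitted from K_c.)
At equilibrium, K_c = [NH₃]·[HCl] = 7.06e-6.
(2.28e-4)·([HCl]) = 7.06e-6
[HCl] = 0.0310 mol/L

[HCl] = 0.0310 mol/L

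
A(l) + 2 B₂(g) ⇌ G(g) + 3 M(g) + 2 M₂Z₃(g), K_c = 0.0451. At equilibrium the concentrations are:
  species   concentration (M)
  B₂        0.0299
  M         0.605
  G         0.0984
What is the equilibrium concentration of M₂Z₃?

[M₂Z₃] = 0.0430 M

(A is a pure liquid — omitted from K_c.)
At equilibrium, K_c = [G]·[M]³·[M₂Z₃]² / [B₂]² = 0.0451.
(0.0984)·(0.605)³·([M₂Z₃])² / (0.0299)² = 0.0451
[M₂Z₃]² = 0.00185 ⇒ [M₂Z₃] = 0.0430 M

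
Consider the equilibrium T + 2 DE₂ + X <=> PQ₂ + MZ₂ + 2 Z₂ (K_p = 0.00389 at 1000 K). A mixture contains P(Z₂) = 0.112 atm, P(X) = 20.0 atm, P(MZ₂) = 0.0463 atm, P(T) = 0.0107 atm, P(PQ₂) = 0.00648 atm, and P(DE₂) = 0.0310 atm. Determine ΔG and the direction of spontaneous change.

Q_p = P(PQ₂)·P(MZ₂)·P(Z₂)² / (P(T)·P(DE₂)²·P(X)) = (0.00648)·(0.0463)·(0.112)² / ((0.0107)·(0.0310)²·(20.0)) = 0.0183
ΔG = RT ln(Q_p/K_p) = (8.314 J mol⁻¹ K⁻¹)(1000 K) × ln(0.0183/0.00389)
   = (8.314 kJ/mol)(1.548) = 12.9 kJ/mol
ΔG > 0, so the forward reaction is non-spontaneous (proceeds in reverse).

ΔG = 12.9 kJ/mol; the forward reaction is non-spontaneous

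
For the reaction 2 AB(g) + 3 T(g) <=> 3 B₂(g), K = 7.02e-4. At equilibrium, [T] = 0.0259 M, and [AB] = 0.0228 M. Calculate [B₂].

[B₂] = 1.85e-4 M

At equilibrium, K = [B₂]³ / ([AB]²·[T]³) = 7.02e-4.
([B₂])³ / ((0.0228)²·(0.0259)³) = 7.02e-4
[B₂]³ = 6.34e-12 ⇒ [B₂] = 1.85e-4 M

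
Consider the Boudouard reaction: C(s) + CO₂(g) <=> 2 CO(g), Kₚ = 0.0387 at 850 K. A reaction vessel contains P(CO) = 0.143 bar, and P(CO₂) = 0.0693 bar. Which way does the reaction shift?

reverse (toward reactants)

(C is a pure solid — omitted from Qₚ.)
Qₚ = P(CO)² / P(CO₂) = (0.143)² / (0.0693) = 0.295
Qₚ = 0.295 > Kₚ = 0.0387, so the reverse reaction proceeds.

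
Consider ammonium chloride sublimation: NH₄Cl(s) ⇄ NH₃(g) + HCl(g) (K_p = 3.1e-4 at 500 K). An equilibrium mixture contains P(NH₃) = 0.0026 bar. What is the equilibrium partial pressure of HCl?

P(HCl) = 0.12 bar

(NH₄Cl is a pure solid — omitted from K_p.)
At equilibrium, K_p = P(NH₃)·P(HCl) = 3.1e-4.
(0.0026)·(P(HCl)) = 3.1e-4
P(HCl) = 0.119 = 0.12 bar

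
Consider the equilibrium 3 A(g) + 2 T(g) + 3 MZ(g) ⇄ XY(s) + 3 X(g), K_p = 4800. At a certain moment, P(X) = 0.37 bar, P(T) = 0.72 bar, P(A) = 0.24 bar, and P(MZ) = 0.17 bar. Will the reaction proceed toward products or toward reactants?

to the right

(XY is a pure solid — omitted from Q_p.)
Q_p = P(X)³ / (P(A)³·P(T)²·P(MZ)³) = (0.37)³ / ((0.24)³·(0.72)²·(0.17)³) = 1400
Q_p = 1400 < K_p = 4800, so the forward reaction proceeds.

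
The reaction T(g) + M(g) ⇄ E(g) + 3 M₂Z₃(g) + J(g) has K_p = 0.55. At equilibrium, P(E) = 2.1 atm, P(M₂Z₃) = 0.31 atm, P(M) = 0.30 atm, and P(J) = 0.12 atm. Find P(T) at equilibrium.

P(T) = 0.045 atm

At equilibrium, K_p = P(E)·P(M₂Z₃)³·P(J) / (P(T)·P(M)) = 0.55.
(2.1)·(0.31)³·(0.12) / ((P(T))·(0.30)) = 0.55
P(T) = 0.0455 = 0.045 atm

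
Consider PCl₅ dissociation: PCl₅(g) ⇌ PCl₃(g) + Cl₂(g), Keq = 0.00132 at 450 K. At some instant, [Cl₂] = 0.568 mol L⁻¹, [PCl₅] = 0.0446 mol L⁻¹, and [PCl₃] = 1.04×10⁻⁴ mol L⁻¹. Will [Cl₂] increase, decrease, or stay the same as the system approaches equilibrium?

stay the same

Q = [PCl₃]·[Cl₂] / [PCl₅] = (1.04×10⁻⁴)·(0.568) / (0.0446) = 0.00132
Q = 0.00132 = Keq; the system is at equilibrium.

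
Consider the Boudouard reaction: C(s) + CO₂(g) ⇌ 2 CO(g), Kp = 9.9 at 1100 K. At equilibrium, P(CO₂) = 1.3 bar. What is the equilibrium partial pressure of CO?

P(CO) = 3.6 bar

(C is a pure solid — omitted from Kp.)
At equilibrium, Kp = P(CO)² / P(CO₂) = 9.9.
(P(CO))² / (1.3) = 9.9
P(CO)² = 12.9 ⇒ P(CO) = 3.6 bar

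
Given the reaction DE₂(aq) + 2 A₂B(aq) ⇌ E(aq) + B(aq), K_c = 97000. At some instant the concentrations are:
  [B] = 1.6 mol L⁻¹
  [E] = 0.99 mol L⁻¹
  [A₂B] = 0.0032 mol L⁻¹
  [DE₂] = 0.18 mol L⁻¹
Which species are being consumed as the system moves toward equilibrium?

E, B (products)

Q_c = [E]·[B] / ([DE₂]·[A₂B]²) = (0.99)·(1.6) / ((0.18)·(0.0032)²) = 8.6×10⁵
Q_c = 8.6×10⁵ > K_c = 97000: net reverse reaction.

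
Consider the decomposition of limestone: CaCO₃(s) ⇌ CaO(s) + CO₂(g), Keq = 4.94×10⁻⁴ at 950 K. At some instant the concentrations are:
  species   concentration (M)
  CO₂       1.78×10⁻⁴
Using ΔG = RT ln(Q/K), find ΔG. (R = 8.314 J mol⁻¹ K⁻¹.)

(CaCO₃, CaO are pure solids — omitted from Q.)
Q = [CO₂] = 1.78×10⁻⁴
ΔG = RT ln(Q/Keq) = (8.314 J mol⁻¹ K⁻¹)(950 K) × ln(1.78×10⁻⁴/4.94×10⁻⁴)
   = (7.898 kJ/mol)(-1.021) = -8.06 kJ/mol
ΔG < 0, so the forward reaction is spontaneous (proceeds forward).

ΔG = -8.06 kJ/mol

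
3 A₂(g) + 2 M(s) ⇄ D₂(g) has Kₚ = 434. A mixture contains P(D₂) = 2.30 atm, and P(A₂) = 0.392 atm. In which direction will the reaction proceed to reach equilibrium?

toward products

(M is a pure solid — omitted from Qₚ.)
Qₚ = P(D₂) / P(A₂)³ = (2.30) / (0.392)³ = 38.2
Qₚ = 38.2 < Kₚ = 434, so the forward reaction proceeds.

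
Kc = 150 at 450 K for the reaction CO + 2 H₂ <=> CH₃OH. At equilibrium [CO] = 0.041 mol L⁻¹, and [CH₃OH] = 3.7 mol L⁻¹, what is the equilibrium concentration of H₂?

At equilibrium, Kc = [CH₃OH] / ([CO]·[H₂]²) = 150.
(3.7) / ((0.041)·([H₂])²) = 150
[H₂]² = 0.602 ⇒ [H₂] = 0.78 mol L⁻¹

[H₂] = 0.78 mol L⁻¹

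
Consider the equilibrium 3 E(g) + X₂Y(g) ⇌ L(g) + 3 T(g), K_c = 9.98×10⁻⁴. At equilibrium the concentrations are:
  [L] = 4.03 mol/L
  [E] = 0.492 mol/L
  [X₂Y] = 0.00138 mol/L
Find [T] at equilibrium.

[T] = 0.00344 mol/L

At equilibrium, K_c = [L]·[T]³ / ([E]³·[X₂Y]) = 9.98×10⁻⁴.
(4.03)·([T])³ / ((0.492)³·(0.00138)) = 9.98×10⁻⁴
[T]³ = 4.07×10⁻⁸ ⇒ [T] = 0.00344 mol/L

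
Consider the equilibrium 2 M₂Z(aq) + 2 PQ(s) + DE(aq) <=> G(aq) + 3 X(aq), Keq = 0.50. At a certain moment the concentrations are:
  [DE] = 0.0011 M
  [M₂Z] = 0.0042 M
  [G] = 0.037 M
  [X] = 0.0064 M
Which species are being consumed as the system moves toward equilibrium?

none (at equilibrium)

(PQ is a pure solid — omitted from Q.)
Q = [G]·[X]³ / ([M₂Z]²·[DE]) = (0.037)·(0.0064)³ / ((0.0042)²·(0.0011)) = 0.50
Q = 0.50 = Keq; the system is at equilibrium.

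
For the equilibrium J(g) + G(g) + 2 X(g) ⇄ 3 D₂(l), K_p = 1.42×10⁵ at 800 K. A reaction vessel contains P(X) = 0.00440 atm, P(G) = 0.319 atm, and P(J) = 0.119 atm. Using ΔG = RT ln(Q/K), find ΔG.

ΔG = 15.0 kJ/mol

(D₂ is a pure liquid — omitted from Q_p.)
Q_p = 1 / (P(J)·P(G)·P(X)²) = 1 / ((0.119)·(0.319)·(0.00440)²) = 1.36×10⁶
ΔG = RT ln(Q_p/K_p) = (8.314 J mol⁻¹ K⁻¹)(800 K) × ln(1.36×10⁶/1.42×10⁵)
   = (6.651 kJ/mol)(2.259) = 15.0 kJ/mol
ΔG > 0, so the forward reaction is non-spontaneous (proceeds in reverse).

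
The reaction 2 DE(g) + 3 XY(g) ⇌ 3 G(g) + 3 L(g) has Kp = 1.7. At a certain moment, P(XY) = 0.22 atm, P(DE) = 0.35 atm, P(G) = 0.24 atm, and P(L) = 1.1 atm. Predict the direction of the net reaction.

toward reactants

Qp = P(G)³·P(L)³ / (P(DE)²·P(XY)³) = (0.24)³·(1.1)³ / ((0.35)²·(0.22)³) = 14
Qp = 14 > Kp = 1.7, so the reverse reaction proceeds.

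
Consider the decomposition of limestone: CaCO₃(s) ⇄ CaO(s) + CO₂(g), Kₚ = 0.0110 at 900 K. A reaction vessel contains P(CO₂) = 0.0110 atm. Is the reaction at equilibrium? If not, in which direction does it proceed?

(CaCO₃, CaO are pure solids — omitted from Qₚ.)
Qₚ = P(CO₂) = 0.0110
Qₚ = 0.0110 = Kₚ, so the system is already at equilibrium.

at equilibrium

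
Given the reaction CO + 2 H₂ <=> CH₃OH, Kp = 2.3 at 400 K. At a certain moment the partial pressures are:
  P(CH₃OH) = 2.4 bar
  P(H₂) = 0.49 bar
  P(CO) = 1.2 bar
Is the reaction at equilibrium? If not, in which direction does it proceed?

reverse (toward reactants)

Qp = P(CH₃OH) / (P(CO)·P(H₂)²) = (2.4) / ((1.2)·(0.49)²) = 8.3
Qp = 8.3 > Kp = 2.3, so the reverse reaction proceeds.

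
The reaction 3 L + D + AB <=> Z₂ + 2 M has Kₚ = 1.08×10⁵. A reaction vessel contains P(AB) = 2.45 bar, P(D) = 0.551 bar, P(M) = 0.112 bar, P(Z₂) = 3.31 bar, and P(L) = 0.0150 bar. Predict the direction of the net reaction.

forward (toward products)

Qₚ = P(Z₂)·P(M)² / (P(L)³·P(D)·P(AB)) = (3.31)·(0.112)² / ((0.0150)³·(0.551)·(2.45)) = 9110
Qₚ = 9110 < Kₚ = 1.08×10⁵, so the forward reaction proceeds.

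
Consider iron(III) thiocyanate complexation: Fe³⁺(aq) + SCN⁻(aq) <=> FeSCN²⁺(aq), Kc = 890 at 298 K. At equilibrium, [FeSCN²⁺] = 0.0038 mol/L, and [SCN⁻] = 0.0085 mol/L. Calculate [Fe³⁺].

[Fe³⁺] = 5.0×10⁻⁴ mol/L

At equilibrium, Kc = [FeSCN²⁺] / ([Fe³⁺]·[SCN⁻]) = 890.
(0.0038) / (([Fe³⁺])·(0.0085)) = 890
[Fe³⁺] = 5.02×10⁻⁴ = 5.0×10⁻⁴ mol/L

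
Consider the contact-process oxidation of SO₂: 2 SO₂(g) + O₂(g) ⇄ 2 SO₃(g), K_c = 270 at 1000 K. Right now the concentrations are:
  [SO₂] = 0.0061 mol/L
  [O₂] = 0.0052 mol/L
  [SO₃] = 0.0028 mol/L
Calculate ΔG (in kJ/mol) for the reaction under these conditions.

ΔG = -15.8 kJ/mol

Q_c = [SO₃]² / ([SO₂]²·[O₂]) = (0.0028)² / ((0.0061)²·(0.0052)) = 40.5
ΔG = RT ln(Q_c/K_c) = (8.314 J mol⁻¹ K⁻¹)(1000 K) × ln(40.5/270)
   = (8.314 kJ/mol)(-1.897) = -15.8 kJ/mol
ΔG < 0, so the forward reaction is spontaneous (proceeds forward).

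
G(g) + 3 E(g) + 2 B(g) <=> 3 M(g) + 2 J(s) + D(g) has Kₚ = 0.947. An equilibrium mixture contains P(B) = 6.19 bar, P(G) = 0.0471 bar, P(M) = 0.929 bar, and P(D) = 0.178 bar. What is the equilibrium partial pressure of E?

P(E) = 0.437 bar

(J is a pure solid — omitted from Kₚ.)
At equilibrium, Kₚ = P(M)³·P(D) / (P(G)·P(E)³·P(B)²) = 0.947.
(0.929)³·(0.178) / ((0.0471)·(P(E))³·(6.19)²) = 0.947
P(E)³ = 0.0835 ⇒ P(E) = 0.437 bar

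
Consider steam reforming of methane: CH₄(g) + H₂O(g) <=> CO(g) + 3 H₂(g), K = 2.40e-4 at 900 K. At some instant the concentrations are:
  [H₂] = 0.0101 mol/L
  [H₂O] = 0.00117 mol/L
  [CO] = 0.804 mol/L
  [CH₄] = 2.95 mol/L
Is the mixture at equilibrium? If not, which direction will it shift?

yes, at equilibrium

Q = [CO]·[H₂]³ / ([CH₄]·[H₂O]) = (0.804)·(0.0101)³ / ((2.95)·(0.00117)) = 2.40e-4
Q = 2.40e-4 = K; the system is at equilibrium.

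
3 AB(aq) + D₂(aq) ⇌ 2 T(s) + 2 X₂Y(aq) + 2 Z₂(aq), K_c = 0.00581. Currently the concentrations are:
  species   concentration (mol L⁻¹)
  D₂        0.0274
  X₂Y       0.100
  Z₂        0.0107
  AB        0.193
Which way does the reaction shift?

(T is a pure solid — omitted from Q_c.)
Q_c = [X₂Y]²·[Z₂]² / ([AB]³·[D₂]) = (0.100)²·(0.0107)² / ((0.193)³·(0.0274)) = 0.00581
Q_c = 0.00581 = K_c, so the system is already at equilibrium.

at equilibrium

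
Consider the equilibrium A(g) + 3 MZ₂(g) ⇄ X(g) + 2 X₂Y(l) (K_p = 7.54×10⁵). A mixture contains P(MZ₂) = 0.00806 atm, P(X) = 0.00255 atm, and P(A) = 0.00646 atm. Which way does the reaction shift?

(X₂Y is a pure liquid — omitted from Q_p.)
Q_p = P(X) / (P(A)·P(MZ₂)³) = (0.00255) / ((0.00646)·(0.00806)³) = 7.54×10⁵
Q_p = 7.54×10⁵ = K_p, so the system is already at equilibrium.

no net change (already at equilibrium)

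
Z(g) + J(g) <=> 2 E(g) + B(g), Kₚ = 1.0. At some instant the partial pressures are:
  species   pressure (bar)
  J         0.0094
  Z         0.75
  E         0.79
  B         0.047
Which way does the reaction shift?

toward reactants

Qₚ = P(E)²·P(B) / (P(Z)·P(J)) = (0.79)²·(0.047) / ((0.75)·(0.0094)) = 4.2
Qₚ = 4.2 > Kₚ = 1.0, so the reverse reaction proceeds.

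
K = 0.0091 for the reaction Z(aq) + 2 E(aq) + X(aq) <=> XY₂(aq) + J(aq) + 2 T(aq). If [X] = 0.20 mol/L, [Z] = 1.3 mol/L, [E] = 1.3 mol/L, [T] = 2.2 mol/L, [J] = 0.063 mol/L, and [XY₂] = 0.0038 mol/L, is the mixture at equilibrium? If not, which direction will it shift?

no; Q < K, reaction proceeds forward

Q = [XY₂]·[J]·[T]² / ([Z]·[E]²·[X]) = (0.0038)·(0.063)·(2.2)² / ((1.3)·(1.3)²·(0.20)) = 0.0026
Q = 0.0026 < K = 0.0091: net forward reaction.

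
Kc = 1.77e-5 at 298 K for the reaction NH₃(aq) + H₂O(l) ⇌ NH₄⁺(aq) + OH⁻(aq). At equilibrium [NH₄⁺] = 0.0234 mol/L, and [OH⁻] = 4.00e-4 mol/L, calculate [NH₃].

[NH₃] = 0.529 mol/L

(H₂O is a pure liquid — omitted from Kc.)
At equilibrium, Kc = [NH₄⁺]·[OH⁻] / [NH₃] = 1.77e-5.
(0.0234)·(4.00e-4) / ([NH₃]) = 1.77e-5
[NH₃] = 0.529 mol/L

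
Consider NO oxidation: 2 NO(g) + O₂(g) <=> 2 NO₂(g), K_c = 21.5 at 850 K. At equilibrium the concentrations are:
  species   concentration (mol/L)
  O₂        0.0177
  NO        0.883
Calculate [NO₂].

[NO₂] = 0.545 mol/L

At equilibrium, K_c = [NO₂]² / ([NO]²·[O₂]) = 21.5.
([NO₂])² / ((0.883)²·(0.0177)) = 21.5
[NO₂]² = 0.297 ⇒ [NO₂] = 0.545 mol/L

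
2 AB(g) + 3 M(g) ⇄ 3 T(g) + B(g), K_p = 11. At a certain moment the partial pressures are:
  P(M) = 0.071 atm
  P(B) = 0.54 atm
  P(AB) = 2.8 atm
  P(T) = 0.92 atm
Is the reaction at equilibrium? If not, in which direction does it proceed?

toward reactants

Q_p = P(T)³·P(B) / (P(AB)²·P(M)³) = (0.92)³·(0.54) / ((2.8)²·(0.071)³) = 150
Q_p = 150 > K_p = 11, so the reverse reaction proceeds.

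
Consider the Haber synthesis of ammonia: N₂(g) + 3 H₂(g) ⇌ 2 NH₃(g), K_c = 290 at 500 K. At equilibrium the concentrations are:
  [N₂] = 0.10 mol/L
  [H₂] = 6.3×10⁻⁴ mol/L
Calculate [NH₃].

At equilibrium, K_c = [NH₃]² / ([N₂]·[H₂]³) = 290.
([NH₃])² / ((0.10)·(6.3×10⁻⁴)³) = 290
[NH₃]² = 7.25×10⁻⁹ ⇒ [NH₃] = 8.5×10⁻⁵ mol/L

[NH₃] = 8.5×10⁻⁵ mol/L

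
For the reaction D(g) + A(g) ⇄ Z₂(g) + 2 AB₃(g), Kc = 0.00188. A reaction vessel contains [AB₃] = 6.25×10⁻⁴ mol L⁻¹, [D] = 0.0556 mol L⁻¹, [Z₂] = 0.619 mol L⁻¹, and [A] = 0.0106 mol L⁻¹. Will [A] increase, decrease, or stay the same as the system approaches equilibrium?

decrease

Qc = [Z₂]·[AB₃]² / ([D]·[A]) = (0.619)·(6.25×10⁻⁴)² / ((0.0556)·(0.0106)) = 4.10×10⁻⁴
Qc = 4.10×10⁻⁴ < Kc = 0.00188: net forward reaction.
A is a reactant, so it decreases.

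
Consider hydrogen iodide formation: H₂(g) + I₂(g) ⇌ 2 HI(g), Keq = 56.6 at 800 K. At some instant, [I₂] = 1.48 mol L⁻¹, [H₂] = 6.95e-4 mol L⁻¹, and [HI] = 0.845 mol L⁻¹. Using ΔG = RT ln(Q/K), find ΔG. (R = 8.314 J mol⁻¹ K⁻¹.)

Q = [HI]² / ([H₂]·[I₂]) = (0.845)² / ((6.95e-4)·(1.48)) = 694
ΔG = RT ln(Q/Keq) = (8.314 J mol⁻¹ K⁻¹)(800 K) × ln(694/56.6)
   = (6.651 kJ/mol)(2.506) = 16.7 kJ/mol
ΔG > 0, so the forward reaction is non-spontaneous (proceeds in reverse).

ΔG = 16.7 kJ/mol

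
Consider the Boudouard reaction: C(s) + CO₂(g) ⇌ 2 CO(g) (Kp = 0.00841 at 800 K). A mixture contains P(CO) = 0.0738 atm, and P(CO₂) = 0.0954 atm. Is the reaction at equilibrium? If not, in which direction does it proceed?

(C is a pure solid — omitted from Qp.)
Qp = P(CO)² / P(CO₂) = (0.0738)² / (0.0954) = 0.0571
Qp = 0.0571 > Kp = 0.00841, so the reverse reaction proceeds.

to the left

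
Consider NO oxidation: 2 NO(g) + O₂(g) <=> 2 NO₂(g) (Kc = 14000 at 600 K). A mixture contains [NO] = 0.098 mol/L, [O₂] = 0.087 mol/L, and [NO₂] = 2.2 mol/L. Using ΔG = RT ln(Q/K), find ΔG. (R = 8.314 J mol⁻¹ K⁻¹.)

ΔG = -4.40 kJ/mol

Qc = [NO₂]² / ([NO]²·[O₂]) = (2.2)² / ((0.098)²·(0.087)) = 5790
ΔG = RT ln(Qc/Kc) = (8.314 J mol⁻¹ K⁻¹)(600 K) × ln(5790/14000)
   = (4.988 kJ/mol)(-0.8829) = -4.40 kJ/mol
ΔG < 0, so the forward reaction is spontaneous (proceeds forward).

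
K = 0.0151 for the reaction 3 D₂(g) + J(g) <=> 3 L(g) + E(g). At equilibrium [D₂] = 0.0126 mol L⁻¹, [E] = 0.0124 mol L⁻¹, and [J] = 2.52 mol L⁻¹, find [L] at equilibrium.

[L] = 0.0183 mol L⁻¹

At equilibrium, K = [L]³·[E] / ([D₂]³·[J]) = 0.0151.
([L])³·(0.0124) / ((0.0126)³·(2.52)) = 0.0151
[L]³ = 6.14×10⁻⁶ ⇒ [L] = 0.0183 mol L⁻¹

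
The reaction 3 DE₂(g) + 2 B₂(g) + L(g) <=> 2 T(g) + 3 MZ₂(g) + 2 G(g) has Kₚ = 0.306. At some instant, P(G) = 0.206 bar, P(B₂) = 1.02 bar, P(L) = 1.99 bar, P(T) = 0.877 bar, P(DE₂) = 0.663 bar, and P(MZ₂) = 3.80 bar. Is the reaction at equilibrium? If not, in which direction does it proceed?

reverse (toward reactants)

Qₚ = P(T)²·P(MZ₂)³·P(G)² / (P(DE₂)³·P(B₂)²·P(L)) = (0.877)²·(3.80)³·(0.206)² / ((0.663)³·(1.02)²·(1.99)) = 2.97
Qₚ = 2.97 > Kₚ = 0.306, so the reverse reaction proceeds.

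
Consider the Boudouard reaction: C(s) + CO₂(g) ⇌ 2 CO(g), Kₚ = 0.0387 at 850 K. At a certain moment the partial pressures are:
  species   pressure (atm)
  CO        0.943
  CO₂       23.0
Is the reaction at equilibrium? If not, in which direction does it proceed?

(C is a pure solid — omitted from Qₚ.)
Qₚ = P(CO)² / P(CO₂) = (0.943)² / (23.0) = 0.0387
Qₚ = 0.0387 = Kₚ, so the system is already at equilibrium.

no net change (already at equilibrium)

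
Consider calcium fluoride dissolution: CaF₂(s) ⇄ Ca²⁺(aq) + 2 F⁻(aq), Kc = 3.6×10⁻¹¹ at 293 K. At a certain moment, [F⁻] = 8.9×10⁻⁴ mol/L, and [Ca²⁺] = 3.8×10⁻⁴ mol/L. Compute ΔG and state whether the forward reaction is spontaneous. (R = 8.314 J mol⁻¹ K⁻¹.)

(CaF₂ is a pure solid — omitted from Qc.)
Qc = [Ca²⁺]·[F⁻]² = (3.8×10⁻⁴)·(8.9×10⁻⁴)² = 3.01×10⁻¹⁰
ΔG = RT ln(Qc/Kc) = (8.314 J mol⁻¹ K⁻¹)(293 K) × ln(3.01×10⁻¹⁰/3.6×10⁻¹¹)
   = (2.436 kJ/mol)(2.124) = 5.17 kJ/mol
ΔG > 0, so the forward reaction is non-spontaneous (proceeds in reverse).

ΔG = 5.17 kJ/mol; the forward reaction is non-spontaneous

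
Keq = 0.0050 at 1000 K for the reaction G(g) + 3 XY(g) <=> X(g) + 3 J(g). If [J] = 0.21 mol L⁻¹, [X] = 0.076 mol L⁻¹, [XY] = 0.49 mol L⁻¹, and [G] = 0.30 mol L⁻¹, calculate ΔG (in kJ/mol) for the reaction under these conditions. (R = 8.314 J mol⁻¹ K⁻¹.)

ΔG = 11.5 kJ/mol

Q = [X]·[J]³ / ([G]·[XY]³) = (0.076)·(0.21)³ / ((0.30)·(0.49)³) = 0.0199
ΔG = RT ln(Q/Keq) = (8.314 J mol⁻¹ K⁻¹)(1000 K) × ln(0.0199/0.0050)
   = (8.314 kJ/mol)(1.381) = 11.5 kJ/mol
ΔG > 0, so the forward reaction is non-spontaneous (proceeds in reverse).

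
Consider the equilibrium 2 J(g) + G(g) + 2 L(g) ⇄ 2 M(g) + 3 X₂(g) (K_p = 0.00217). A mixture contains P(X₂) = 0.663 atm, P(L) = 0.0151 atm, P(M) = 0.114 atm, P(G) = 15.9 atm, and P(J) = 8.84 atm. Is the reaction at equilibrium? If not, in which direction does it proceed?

reverse (toward reactants)

Q_p = P(M)²·P(X₂)³ / (P(J)²·P(G)·P(L)²) = (0.114)²·(0.663)³ / ((8.84)²·(15.9)·(0.0151)²) = 0.0134
Q_p = 0.0134 > K_p = 0.00217, so the reverse reaction proceeds.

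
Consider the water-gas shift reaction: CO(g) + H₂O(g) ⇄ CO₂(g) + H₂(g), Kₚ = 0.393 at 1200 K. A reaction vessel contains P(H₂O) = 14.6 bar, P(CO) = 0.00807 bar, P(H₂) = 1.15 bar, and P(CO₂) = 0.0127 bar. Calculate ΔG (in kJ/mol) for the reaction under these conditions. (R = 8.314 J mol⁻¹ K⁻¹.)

ΔG = -11.5 kJ/mol

Qₚ = P(CO₂)·P(H₂) / (P(CO)·P(H₂O)) = (0.0127)·(1.15) / ((0.00807)·(14.6)) = 0.124
ΔG = RT ln(Qₚ/Kₚ) = (8.314 J mol⁻¹ K⁻¹)(1200 K) × ln(0.124/0.393)
   = (9.977 kJ/mol)(-1.154) = -11.5 kJ/mol
ΔG < 0, so the forward reaction is spontaneous (proceeds forward).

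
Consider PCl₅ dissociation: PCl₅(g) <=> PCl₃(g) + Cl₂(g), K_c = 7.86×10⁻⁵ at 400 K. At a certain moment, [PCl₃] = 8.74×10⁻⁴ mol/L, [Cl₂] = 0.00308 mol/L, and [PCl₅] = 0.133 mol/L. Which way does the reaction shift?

in the forward direction

Q_c = [PCl₃]·[Cl₂] / [PCl₅] = (8.74×10⁻⁴)·(0.00308) / (0.133) = 2.02×10⁻⁵
Q_c = 2.02×10⁻⁵ < K_c = 7.86×10⁻⁵, so the forward reaction proceeds.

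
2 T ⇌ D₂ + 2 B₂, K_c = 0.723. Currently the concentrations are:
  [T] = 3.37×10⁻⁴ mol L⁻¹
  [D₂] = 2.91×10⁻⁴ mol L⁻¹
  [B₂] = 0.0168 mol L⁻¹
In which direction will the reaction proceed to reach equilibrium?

at equilibrium

Q_c = [D₂]·[B₂]² / [T]² = (2.91×10⁻⁴)·(0.0168)² / (3.37×10⁻⁴)² = 0.723
Q_c = 0.723 = K_c, so the system is already at equilibrium.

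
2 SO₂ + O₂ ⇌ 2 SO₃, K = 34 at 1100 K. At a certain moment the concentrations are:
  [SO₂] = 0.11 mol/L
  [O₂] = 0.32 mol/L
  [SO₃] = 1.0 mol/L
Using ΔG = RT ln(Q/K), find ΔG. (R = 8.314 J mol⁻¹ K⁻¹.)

ΔG = 18.5 kJ/mol

Q = [SO₃]² / ([SO₂]²·[O₂]) = (1.0)² / ((0.11)²·(0.32)) = 258
ΔG = RT ln(Q/K) = (8.314 J mol⁻¹ K⁻¹)(1100 K) × ln(258/34)
   = (9.145 kJ/mol)(2.027) = 18.5 kJ/mol
ΔG > 0, so the forward reaction is non-spontaneous (proceeds in reverse).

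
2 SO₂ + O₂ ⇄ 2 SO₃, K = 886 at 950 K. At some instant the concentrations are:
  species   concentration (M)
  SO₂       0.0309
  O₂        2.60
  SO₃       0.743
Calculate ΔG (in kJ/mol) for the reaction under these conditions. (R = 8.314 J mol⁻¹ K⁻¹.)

ΔG = -10.9 kJ/mol

Q = [SO₃]² / ([SO₂]²·[O₂]) = (0.743)² / ((0.0309)²·(2.60)) = 222
ΔG = RT ln(Q/K) = (8.314 J mol⁻¹ K⁻¹)(950 K) × ln(222/886)
   = (7.898 kJ/mol)(-1.384) = -10.9 kJ/mol
ΔG < 0, so the forward reaction is spontaneous (proceeds forward).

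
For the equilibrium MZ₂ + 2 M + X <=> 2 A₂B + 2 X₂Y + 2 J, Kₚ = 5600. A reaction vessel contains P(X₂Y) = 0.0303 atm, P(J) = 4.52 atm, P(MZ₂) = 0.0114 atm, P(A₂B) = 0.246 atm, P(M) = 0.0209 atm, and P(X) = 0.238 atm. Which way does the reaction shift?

Qₚ = P(A₂B)²·P(X₂Y)²·P(J)² / (P(MZ₂)·P(M)²·P(X)) = (0.246)²·(0.0303)²·(4.52)² / ((0.0114)·(0.0209)²·(0.238)) = 958
Qₚ = 958 < Kₚ = 5600, so the forward reaction proceeds.

forward (toward products)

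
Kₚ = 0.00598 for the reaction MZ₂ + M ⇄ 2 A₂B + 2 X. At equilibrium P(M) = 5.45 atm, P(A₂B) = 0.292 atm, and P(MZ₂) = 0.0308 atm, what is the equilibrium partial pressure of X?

At equilibrium, Kₚ = P(A₂B)²·P(X)² / (P(MZ₂)·P(M)) = 0.00598.
(0.292)²·(P(X))² / ((0.0308)·(5.45)) = 0.00598
P(X)² = 0.0118 ⇒ P(X) = 0.109 atm

P(X) = 0.109 atm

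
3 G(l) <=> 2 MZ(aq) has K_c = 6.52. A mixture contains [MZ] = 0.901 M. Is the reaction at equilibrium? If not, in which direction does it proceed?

in the forward direction

(G is a pure liquid — omitted from Q_c.)
Q_c = [MZ]² = (0.901)² = 0.812
Q_c = 0.812 < K_c = 6.52, so the forward reaction proceeds.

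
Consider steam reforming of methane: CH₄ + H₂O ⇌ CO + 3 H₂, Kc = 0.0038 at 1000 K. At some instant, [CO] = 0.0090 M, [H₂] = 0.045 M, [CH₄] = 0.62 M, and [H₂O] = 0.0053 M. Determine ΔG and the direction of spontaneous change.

ΔG = -22.6 kJ/mol; the forward reaction is spontaneous

Qc = [CO]·[H₂]³ / ([CH₄]·[H₂O]) = (0.0090)·(0.045)³ / ((0.62)·(0.0053)) = 2.50×10⁻⁴
ΔG = RT ln(Qc/Kc) = (8.314 J mol⁻¹ K⁻¹)(1000 K) × ln(2.50×10⁻⁴/0.0038)
   = (8.314 kJ/mol)(-2.721) = -22.6 kJ/mol
ΔG < 0, so the forward reaction is spontaneous (proceeds forward).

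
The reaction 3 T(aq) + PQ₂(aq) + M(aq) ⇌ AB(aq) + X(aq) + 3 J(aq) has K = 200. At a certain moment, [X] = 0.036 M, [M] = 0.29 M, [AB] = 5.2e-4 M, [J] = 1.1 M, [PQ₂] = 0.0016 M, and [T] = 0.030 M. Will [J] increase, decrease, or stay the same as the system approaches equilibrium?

decrease

Q = [AB]·[X]·[J]³ / ([T]³·[PQ₂]·[M]) = (5.2e-4)·(0.036)·(1.1)³ / ((0.030)³·(0.0016)·(0.29)) = 2000
Q = 2000 > K = 200: net reverse reaction.
J is a product, so it decreases.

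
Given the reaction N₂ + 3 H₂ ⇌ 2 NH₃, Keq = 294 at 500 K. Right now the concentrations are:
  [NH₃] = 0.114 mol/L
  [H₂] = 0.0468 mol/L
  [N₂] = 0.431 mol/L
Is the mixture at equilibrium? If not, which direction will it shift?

Q = [NH₃]² / ([N₂]·[H₂]³) = (0.114)² / ((0.431)·(0.0468)³) = 294
Q = 294 = Keq; the system is at equilibrium.

yes, at equilibrium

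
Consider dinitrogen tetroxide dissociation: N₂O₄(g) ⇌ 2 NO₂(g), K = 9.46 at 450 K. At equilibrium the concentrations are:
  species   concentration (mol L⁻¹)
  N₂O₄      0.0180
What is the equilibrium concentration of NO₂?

At equilibrium, K = [NO₂]² / [N₂O₄] = 9.46.
([NO₂])² / (0.0180) = 9.46
[NO₂]² = 0.170 ⇒ [NO₂] = 0.413 mol L⁻¹

[NO₂] = 0.413 mol L⁻¹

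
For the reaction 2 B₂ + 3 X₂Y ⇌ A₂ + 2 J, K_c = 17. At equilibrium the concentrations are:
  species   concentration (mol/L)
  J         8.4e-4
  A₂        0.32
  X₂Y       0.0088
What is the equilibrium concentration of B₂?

At equilibrium, K_c = [A₂]·[J]² / ([B₂]²·[X₂Y]³) = 17.
(0.32)·(8.4e-4)² / (([B₂])²·(0.0088)³) = 17
[B₂]² = 0.0195 ⇒ [B₂] = 0.14 mol/L

[B₂] = 0.14 mol/L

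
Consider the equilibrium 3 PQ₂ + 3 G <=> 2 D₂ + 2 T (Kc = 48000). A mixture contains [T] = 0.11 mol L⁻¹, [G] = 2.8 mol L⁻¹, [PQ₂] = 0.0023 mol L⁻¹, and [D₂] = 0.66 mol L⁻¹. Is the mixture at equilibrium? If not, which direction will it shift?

Qc = [D₂]²·[T]² / ([PQ₂]³·[G]³) = (0.66)²·(0.11)² / ((0.0023)³·(2.8)³) = 20000
Qc = 20000 < Kc = 48000: net forward reaction.

no; Q < K, reaction proceeds forward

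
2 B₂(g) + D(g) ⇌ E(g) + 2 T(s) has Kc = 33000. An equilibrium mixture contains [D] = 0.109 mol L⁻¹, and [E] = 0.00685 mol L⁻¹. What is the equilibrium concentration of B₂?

[B₂] = 0.00138 mol L⁻¹

(T is a pure solid — omitted from Kc.)
At equilibrium, Kc = [E] / ([B₂]²·[D]) = 33000.
(0.00685) / (([B₂])²·(0.109)) = 33000
[B₂]² = 1.90×10⁻⁶ ⇒ [B₂] = 0.00138 mol L⁻¹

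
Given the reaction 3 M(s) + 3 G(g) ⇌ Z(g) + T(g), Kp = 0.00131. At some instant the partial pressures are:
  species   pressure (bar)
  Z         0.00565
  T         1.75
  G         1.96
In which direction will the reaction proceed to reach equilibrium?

(M is a pure solid — omitted from Qp.)
Qp = P(Z)·P(T) / P(G)³ = (0.00565)·(1.75) / (1.96)³ = 0.00131
Qp = 0.00131 = Kp, so the system is already at equilibrium.

at equilibrium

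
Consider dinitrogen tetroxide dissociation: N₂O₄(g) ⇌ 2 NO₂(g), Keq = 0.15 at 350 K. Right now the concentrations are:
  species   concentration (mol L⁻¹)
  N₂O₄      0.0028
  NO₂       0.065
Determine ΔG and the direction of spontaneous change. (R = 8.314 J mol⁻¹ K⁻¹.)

Q = [NO₂]² / [N₂O₄] = (0.065)² / (0.0028) = 1.51
ΔG = RT ln(Q/Keq) = (8.314 J mol⁻¹ K⁻¹)(350 K) × ln(1.51/0.15)
   = (2.910 kJ/mol)(2.309) = 6.72 kJ/mol
ΔG > 0, so the forward reaction is non-spontaneous (proceeds in reverse).

ΔG = 6.72 kJ/mol; the forward reaction is non-spontaneous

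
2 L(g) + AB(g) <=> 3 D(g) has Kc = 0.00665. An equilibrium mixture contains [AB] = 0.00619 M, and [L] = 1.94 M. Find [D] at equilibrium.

At equilibrium, Kc = [D]³ / ([L]²·[AB]) = 0.00665.
([D])³ / ((1.94)²·(0.00619)) = 0.00665
[D]³ = 1.55×10⁻⁴ ⇒ [D] = 0.0537 M

[D] = 0.0537 M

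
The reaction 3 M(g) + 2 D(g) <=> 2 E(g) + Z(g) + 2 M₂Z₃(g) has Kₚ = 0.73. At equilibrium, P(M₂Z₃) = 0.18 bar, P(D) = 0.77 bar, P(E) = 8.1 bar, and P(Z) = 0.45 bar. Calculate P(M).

P(M) = 1.3 bar

At equilibrium, Kₚ = P(E)²·P(Z)·P(M₂Z₃)² / (P(M)³·P(D)²) = 0.73.
(8.1)²·(0.45)·(0.18)² / ((P(M))³·(0.77)²) = 0.73
P(M)³ = 2.21 ⇒ P(M) = 1.3 bar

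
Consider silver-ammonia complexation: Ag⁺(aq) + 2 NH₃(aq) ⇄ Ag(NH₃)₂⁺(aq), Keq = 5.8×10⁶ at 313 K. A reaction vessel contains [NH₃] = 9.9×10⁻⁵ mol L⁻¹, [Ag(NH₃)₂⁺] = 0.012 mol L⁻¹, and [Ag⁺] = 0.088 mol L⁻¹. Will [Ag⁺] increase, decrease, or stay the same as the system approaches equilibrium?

increase

Q = [Ag(NH₃)₂⁺] / ([Ag⁺]·[NH₃]²) = (0.012) / ((0.088)·(9.9×10⁻⁵)²) = 1.4×10⁷
Q = 1.4×10⁷ > Keq = 5.8×10⁶: net reverse reaction.
Ag⁺ is a reactant, so it increases.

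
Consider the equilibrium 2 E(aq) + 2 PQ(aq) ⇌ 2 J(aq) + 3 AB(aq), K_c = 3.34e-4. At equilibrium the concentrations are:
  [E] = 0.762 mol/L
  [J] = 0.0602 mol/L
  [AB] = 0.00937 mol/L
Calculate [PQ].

[PQ] = 0.00392 mol/L

At equilibrium, K_c = [J]²·[AB]³ / ([E]²·[PQ]²) = 3.34e-4.
(0.0602)²·(0.00937)³ / ((0.762)²·([PQ])²) = 3.34e-4
[PQ]² = 1.54e-5 ⇒ [PQ] = 0.00392 mol/L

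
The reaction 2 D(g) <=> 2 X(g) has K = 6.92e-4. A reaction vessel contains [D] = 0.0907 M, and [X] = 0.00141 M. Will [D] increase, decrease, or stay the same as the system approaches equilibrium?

decrease

Q = [X]² / [D]² = (0.00141)² / (0.0907)² = 2.42e-4
Q = 2.42e-4 < K = 6.92e-4: net forward reaction.
D is a reactant, so it decreases.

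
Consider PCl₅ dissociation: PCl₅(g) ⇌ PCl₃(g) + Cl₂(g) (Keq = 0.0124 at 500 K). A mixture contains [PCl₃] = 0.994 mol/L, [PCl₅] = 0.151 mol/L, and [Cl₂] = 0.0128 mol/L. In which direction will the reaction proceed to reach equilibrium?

Q = [PCl₃]·[Cl₂] / [PCl₅] = (0.994)·(0.0128) / (0.151) = 0.0843
Q = 0.0843 > Keq = 0.0124, so the reverse reaction proceeds.

toward reactants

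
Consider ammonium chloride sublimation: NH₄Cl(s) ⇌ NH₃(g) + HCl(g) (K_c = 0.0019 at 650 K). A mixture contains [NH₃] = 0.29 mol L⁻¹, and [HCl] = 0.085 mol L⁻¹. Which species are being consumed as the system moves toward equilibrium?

(NH₄Cl is a pure solid — omitted from Q_c.)
Q_c = [NH₃]·[HCl] = (0.29)·(0.085) = 0.025
Q_c = 0.025 > K_c = 0.0019: net reverse reaction.

NH₃, HCl (products)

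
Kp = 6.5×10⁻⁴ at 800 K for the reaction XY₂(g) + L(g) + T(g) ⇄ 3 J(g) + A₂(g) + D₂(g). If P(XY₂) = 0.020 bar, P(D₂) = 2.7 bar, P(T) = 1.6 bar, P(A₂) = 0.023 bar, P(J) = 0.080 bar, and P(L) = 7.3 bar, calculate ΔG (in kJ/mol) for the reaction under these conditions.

ΔG = -10.4 kJ/mol

Qp = P(J)³·P(A₂)·P(D₂) / (P(XY₂)·P(L)·P(T)) = (0.080)³·(0.023)·(2.7) / ((0.020)·(7.3)·(1.6)) = 1.36×10⁻⁴
ΔG = RT ln(Qp/Kp) = (8.314 J mol⁻¹ K⁻¹)(800 K) × ln(1.36×10⁻⁴/6.5×10⁻⁴)
   = (6.651 kJ/mol)(-1.564) = -10.4 kJ/mol
ΔG < 0, so the forward reaction is spontaneous (proceeds forward).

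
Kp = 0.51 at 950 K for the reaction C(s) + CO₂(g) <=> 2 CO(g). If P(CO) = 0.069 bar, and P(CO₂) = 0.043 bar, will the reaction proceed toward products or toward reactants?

(C is a pure solid — omitted from Qp.)
Qp = P(CO)² / P(CO₂) = (0.069)² / (0.043) = 0.11
Qp = 0.11 < Kp = 0.51, so the forward reaction proceeds.

in the forward direction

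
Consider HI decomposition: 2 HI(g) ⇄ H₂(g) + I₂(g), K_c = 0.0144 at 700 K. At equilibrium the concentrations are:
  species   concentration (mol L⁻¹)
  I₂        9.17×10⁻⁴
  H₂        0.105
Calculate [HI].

At equilibrium, K_c = [H₂]·[I₂] / [HI]² = 0.0144.
(0.105)·(9.17×10⁻⁴) / ([HI])² = 0.0144
[HI]² = 0.00669 ⇒ [HI] = 0.0818 mol L⁻¹

[HI] = 0.0818 mol L⁻¹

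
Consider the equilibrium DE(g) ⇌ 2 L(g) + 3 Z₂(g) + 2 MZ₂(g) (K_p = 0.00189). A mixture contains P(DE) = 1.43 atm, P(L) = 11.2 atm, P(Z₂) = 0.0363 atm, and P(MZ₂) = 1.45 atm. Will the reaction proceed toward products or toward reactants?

Q_p = P(L)²·P(Z₂)³·P(MZ₂)² / P(DE) = (11.2)²·(0.0363)³·(1.45)² / (1.43) = 0.00882
Q_p = 0.00882 > K_p = 0.00189, so the reverse reaction proceeds.

reverse (toward reactants)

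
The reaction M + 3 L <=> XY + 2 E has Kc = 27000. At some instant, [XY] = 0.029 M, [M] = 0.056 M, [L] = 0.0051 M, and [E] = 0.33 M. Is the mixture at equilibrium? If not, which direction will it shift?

no; Q > K, reaction proceeds in reverse

Qc = [XY]·[E]² / ([M]·[L]³) = (0.029)·(0.33)² / ((0.056)·(0.0051)³) = 4.3e5
Qc = 4.3e5 > Kc = 27000: net reverse reaction.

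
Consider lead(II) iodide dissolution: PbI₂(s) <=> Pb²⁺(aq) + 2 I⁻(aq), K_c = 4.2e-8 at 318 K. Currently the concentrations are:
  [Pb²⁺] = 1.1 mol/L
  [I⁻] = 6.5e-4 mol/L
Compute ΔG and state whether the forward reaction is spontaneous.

(PbI₂ is a pure solid — omitted from Q_c.)
Q_c = [Pb²⁺]·[I⁻]² = (1.1)·(6.5e-4)² = 4.65e-7
ΔG = RT ln(Q_c/K_c) = (8.314 J mol⁻¹ K⁻¹)(318 K) × ln(4.65e-7/4.2e-8)
   = (2.644 kJ/mol)(2.404) = 6.36 kJ/mol
ΔG > 0, so the forward reaction is non-spontaneous (proceeds in reverse).

ΔG = 6.36 kJ/mol; the forward reaction is non-spontaneous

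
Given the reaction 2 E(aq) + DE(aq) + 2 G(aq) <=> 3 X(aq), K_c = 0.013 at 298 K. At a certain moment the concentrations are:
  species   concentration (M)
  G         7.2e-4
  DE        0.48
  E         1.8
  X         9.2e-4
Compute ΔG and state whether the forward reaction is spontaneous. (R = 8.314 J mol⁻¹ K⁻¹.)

Q_c = [X]³ / ([E]²·[DE]·[G]²) = (9.2e-4)³ / ((1.8)²·(0.48)·(7.2e-4)²) = 9.66e-4
ΔG = RT ln(Q_c/K_c) = (8.314 J mol⁻¹ K⁻¹)(298 K) × ln(9.66e-4/0.013)
   = (2.478 kJ/mol)(-2.600) = -6.44 kJ/mol
ΔG < 0, so the forward reaction is spontaneous (proceeds forward).

ΔG = -6.44 kJ/mol; the forward reaction is spontaneous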